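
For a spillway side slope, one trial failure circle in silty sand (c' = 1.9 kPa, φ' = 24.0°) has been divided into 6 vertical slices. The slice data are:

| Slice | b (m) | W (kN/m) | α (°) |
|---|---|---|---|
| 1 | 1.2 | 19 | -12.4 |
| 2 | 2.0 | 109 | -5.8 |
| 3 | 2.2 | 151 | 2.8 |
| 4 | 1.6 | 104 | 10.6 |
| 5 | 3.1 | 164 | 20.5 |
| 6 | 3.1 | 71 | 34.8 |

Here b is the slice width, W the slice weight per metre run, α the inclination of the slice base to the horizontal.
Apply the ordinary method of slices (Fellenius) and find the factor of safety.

Ordinary method of slices: FS = Σ[c'·Δl_i + (W_i cosα_i)·tanφ'] / Σ W_i sinα_i, with Δl_i = b_i / cosα_i.
Slice 1: Δl = 1.2/cos(-12.4°) = 1.229 m; N'_1 = 19·cos(-12.4°) = 18.6; c'Δl = 2.33; W sinα = -4.1
Slice 2: Δl = 2.0/cos(-5.8°) = 2.010 m; N'_2 = 109·cos(-5.8°) = 108.4; c'Δl = 3.82; W sinα = -11.0
Slice 3: Δl = 2.2/cos2.8° = 2.203 m; N'_3 = 151·cos2.8° = 150.8; c'Δl = 4.18; W sinα = 7.4
Slice 4: Δl = 1.6/cos10.6° = 1.628 m; N'_4 = 104·cos10.6° = 102.2; c'Δl = 3.09; W sinα = 19.1
Slice 5: Δl = 3.1/cos20.5° = 3.310 m; N'_5 = 164·cos20.5° = 153.6; c'Δl = 6.29; W sinα = 57.4
Slice 6: Δl = 3.1/cos34.8° = 3.775 m; N'_6 = 71·cos34.8° = 58.3; c'Δl = 7.17; W sinα = 40.5
Σc'Δl = 26.9 kN/m; ΣN' = 592.0 kN/m; ΣW sinα = 109.4 kN/m
Resisting = 26.9 + 592.0·tan24.0° = 26.9 + 263.6 = 290.5 kN/m
FS = 290.5 / 109.4 = 2.656

FS = 2.66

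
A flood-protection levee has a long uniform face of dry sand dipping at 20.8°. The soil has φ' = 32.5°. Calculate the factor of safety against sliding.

FS = 1.68

For a dry cohesionless infinite slope the factor of safety is FS = tanφ' / tanβ.
FS = tan32.5° / tan20.8° = 0.6371 / 0.3799 = 1.677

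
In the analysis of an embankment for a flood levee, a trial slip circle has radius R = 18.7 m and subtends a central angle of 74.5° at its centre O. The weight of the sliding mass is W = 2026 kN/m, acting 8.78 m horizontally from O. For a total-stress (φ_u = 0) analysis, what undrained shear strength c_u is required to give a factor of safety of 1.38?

c_u = 54.0 kPa

FS = c_u·L_a·R / (W·d), so c_u = FS·W·d / (L_a·R).
Arc length L_a = R·θ = 18.7·(74.5°·π/180) = 18.7·1.3003 = 24.32 m
c_u = 1.38·2026·8.78 / (24.32·18.7) = 24547.8 / 454.69 = 53.99 kPa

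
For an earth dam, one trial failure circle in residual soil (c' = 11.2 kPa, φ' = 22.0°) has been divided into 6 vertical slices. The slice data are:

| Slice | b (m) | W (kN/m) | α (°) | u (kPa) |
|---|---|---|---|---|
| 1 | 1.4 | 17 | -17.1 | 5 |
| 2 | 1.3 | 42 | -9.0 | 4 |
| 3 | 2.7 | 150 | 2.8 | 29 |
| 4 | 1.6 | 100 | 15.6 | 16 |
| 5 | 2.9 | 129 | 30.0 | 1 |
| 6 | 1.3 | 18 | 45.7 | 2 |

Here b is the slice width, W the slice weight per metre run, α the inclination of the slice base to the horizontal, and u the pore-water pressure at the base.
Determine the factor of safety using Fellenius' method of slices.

Ordinary method of slices: FS = Σ[c'·Δl_i + (W_i cosα_i − u_i·Δl_i)·tanφ'] / Σ W_i sinα_i, with Δl_i = b_i / cosα_i.
Slice 1: Δl = 1.4/cos(-17.1°) = 1.465 m; N'_1 = 17·cos(-17.1°) − 5·1.465 = 8.9; c'Δl = 16.41; W sinα = -5.0
Slice 2: Δl = 1.3/cos(-9.0°) = 1.316 m; N'_2 = 42·cos(-9.0°) − 4·1.316 = 36.2; c'Δl = 14.74; W sinα = -6.6
Slice 3: Δl = 2.7/cos2.8° = 2.703 m; N'_3 = 150·cos2.8° − 29·2.703 = 71.4; c'Δl = 30.28; W sinα = 7.3
Slice 4: Δl = 1.6/cos15.6° = 1.661 m; N'_4 = 100·cos15.6° − 16·1.661 = 69.7; c'Δl = 18.61; W sinα = 26.9
Slice 5: Δl = 2.9/cos30.0° = 3.349 m; N'_5 = 129·cos30.0° − 1·3.349 = 108.4; c'Δl = 37.50; W sinα = 64.5
Slice 6: Δl = 1.3/cos45.7° = 1.861 m; N'_6 = 18·cos45.7° − 2·1.861 = 8.8; c'Δl = 20.85; W sinα = 12.9
Σc'Δl = 138.4 kN/m; ΣN' = 303.5 kN/m; ΣW sinα = 100.0 kN/m
Resisting = 138.4 + 303.5·tan22.0° = 138.4 + 122.6 = 261.0 kN/m
FS = 261.0 / 100.0 = 2.609

FS = 2.61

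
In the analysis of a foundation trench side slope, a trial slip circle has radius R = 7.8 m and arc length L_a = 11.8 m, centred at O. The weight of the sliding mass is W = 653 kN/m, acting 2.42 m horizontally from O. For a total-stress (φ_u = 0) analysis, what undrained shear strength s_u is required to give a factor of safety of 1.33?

FS = s_u·L_a·R / (W·d), so s_u = FS·W·d / (L_a·R).
s_u = 1.33·653·2.42 / (11.80·7.8) = 2101.7 / 92.04 = 22.84 kPa

s_u = 22.8 kPa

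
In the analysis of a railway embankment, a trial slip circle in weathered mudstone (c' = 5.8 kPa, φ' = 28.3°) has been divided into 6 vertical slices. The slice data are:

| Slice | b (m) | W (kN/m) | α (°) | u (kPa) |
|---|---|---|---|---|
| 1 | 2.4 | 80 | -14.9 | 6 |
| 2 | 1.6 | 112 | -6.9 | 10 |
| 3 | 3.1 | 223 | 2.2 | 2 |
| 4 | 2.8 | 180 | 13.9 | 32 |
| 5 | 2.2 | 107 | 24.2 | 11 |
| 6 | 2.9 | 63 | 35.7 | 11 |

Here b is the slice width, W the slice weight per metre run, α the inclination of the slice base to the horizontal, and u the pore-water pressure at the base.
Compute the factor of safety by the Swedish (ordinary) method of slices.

Ordinary method of slices: FS = Σ[c'·Δl_i + (W_i cosα_i − u_i·Δl_i)·tanφ'] / Σ W_i sinα_i, with Δl_i = b_i / cosα_i.
Slice 1: Δl = 2.4/cos(-14.9°) = 2.484 m; N'_1 = 80·cos(-14.9°) − 6·2.484 = 62.4; c'Δl = 14.40; W sinα = -20.6
Slice 2: Δl = 1.6/cos(-6.9°) = 1.612 m; N'_2 = 112·cos(-6.9°) − 10·1.612 = 95.1; c'Δl = 9.35; W sinα = -13.5
Slice 3: Δl = 3.1/cos2.2° = 3.102 m; N'_3 = 223·cos2.2° − 2·3.102 = 216.6; c'Δl = 17.99; W sinα = 8.6
Slice 4: Δl = 2.8/cos13.9° = 2.884 m; N'_4 = 180·cos13.9° − 32·2.884 = 82.4; c'Δl = 16.73; W sinα = 43.2
Slice 5: Δl = 2.2/cos24.2° = 2.412 m; N'_5 = 107·cos24.2° − 11·2.412 = 71.1; c'Δl = 13.99; W sinα = 43.9
Slice 6: Δl = 2.9/cos35.7° = 3.571 m; N'_6 = 63·cos35.7° − 11·3.571 = 11.9; c'Δl = 20.71; W sinα = 36.8
Σc'Δl = 93.2 kN/m; ΣN' = 539.5 kN/m; ΣW sinα = 98.4 kN/m
Resisting = 93.2 + 539.5·tan28.3° = 93.2 + 290.5 = 383.7 kN/m
FS = 383.7 / 98.4 = 3.899

FS = 3.90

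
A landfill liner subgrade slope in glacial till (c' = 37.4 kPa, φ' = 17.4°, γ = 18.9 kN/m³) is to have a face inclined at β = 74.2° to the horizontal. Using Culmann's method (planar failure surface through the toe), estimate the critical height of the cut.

H_c = 16.06 m

Culmann's analysis gives the critical failure plane at α_cr = (β + φ')/2 = (74.2 + 17.4)/2 = 45.8°, and the critical height
H_c = (4c'/γ) · sinβ cosφ' / [1 − cos(β − φ')]
    = (4·37.4/18.9) · sin74.2°·cos17.4° / [1 − cos(56.8°)]
    = 7.915 · 0.9622·0.9542 / [1 − 0.5476]
    = 7.915 · 0.9182 / 0.4524
    = 16.06 m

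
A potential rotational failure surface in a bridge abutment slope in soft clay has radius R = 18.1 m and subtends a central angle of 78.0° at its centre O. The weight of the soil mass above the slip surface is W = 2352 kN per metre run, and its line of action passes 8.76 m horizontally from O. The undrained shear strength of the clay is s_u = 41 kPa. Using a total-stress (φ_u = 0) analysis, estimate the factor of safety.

FS = 0.89

Taking moments about the centre O, the resisting moment is provided by the undrained shear strength acting along the arc:
Arc length L_a = R·θ = 18.1·(78.0°·π/180) = 18.1·1.3614 = 24.64 m
M_R = s_u·L_a·R = 41·24.64·18.1 = 18285.8 kN·m/m
M_D = W·d = 2352·8.76 = 20603.5 kN·m/m
FS = M_R / M_D = 18285.8 / 20603.5 = 0.888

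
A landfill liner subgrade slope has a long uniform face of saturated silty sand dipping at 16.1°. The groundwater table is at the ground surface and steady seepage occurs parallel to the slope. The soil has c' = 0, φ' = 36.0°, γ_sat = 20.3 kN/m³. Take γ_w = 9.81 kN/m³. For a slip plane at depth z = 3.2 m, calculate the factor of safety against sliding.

FS = 1.30

With seepage parallel to the slope and the water table at the surface, the effective normal stress on the slip plane uses the buoyant unit weight γ' = γ_sat − γ_w while the driving shear stress uses γ_sat:
FS = [c' + γ' z cos²β tanφ'] / [γ_sat z sinβ cosβ]
(For c' = 0 this reduces to FS = (γ'/γ_sat)·tanφ'/tanβ.)
γ' = 20.3 − 9.81 = 10.49 kN/m³
Numerator = 0.0 + 10.49·3.2·cos²16.1°·tan36.0° = 0.0 + 10.49·3.2·0.9231·0.7265 = 22.513 kPa
Denominator = 20.3·3.2·sin16.1°·cos16.1° = 20.3·3.2·0.2773·0.9608 = 17.308 kPa
FS = 22.513 / 17.308 = 1.301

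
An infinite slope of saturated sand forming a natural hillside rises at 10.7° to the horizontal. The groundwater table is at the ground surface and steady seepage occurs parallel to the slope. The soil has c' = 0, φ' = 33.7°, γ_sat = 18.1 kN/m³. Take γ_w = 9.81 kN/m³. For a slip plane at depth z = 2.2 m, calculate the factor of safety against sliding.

FS = 1.62

With seepage parallel to the slope and the water table at the surface, the effective normal stress on the slip plane uses the buoyant unit weight γ' = γ_sat − γ_w while the driving shear stress uses γ_sat:
FS = [c' + γ' z cos²β tanφ'] / [γ_sat z sinβ cosβ]
(For c' = 0 this reduces to FS = (γ'/γ_sat)·tanφ'/tanβ.)
γ' = 18.1 − 9.81 = 8.29 kN/m³
Numerator = 0.0 + 8.29·2.2·cos²10.7°·tan33.7° = 0.0 + 8.29·2.2·0.9655·0.6669 = 11.744 kPa
Denominator = 18.1·2.2·sin10.7°·cos10.7° = 18.1·2.2·0.1857·0.9826 = 7.265 kPa
FS = 11.744 / 7.265 = 1.617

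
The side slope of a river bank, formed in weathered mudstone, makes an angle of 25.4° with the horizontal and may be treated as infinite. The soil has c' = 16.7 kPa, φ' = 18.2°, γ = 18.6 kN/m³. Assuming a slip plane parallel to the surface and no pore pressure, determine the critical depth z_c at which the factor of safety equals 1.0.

z_c = 7.53 m

Setting FS = 1.00 in FS = [c' + γz cos²β tanφ'] / [γz sinβ cosβ] and solving for z:
z = c' / [γ cosβ (FS·sinβ − cosβ·tanφ')]
  = 16.7 / [18.6·cos25.4°·(1.00·sin25.4° − cos25.4°·tan18.2°)]
  = 16.7 / [18.6·0.9033·(1.00·0.4289 − 0.9033·0.3288)]
  = 16.7 / 2.2168 = 7.534 m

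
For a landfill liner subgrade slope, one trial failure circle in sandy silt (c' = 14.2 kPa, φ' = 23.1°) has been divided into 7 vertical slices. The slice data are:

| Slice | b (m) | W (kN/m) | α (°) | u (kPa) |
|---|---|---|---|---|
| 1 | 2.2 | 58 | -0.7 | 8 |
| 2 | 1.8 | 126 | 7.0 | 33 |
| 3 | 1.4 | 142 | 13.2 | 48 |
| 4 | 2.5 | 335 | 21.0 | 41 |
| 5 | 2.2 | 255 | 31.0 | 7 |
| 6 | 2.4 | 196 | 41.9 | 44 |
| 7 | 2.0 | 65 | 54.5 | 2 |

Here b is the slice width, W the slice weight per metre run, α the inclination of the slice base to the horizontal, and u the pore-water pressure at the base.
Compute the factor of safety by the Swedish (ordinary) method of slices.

Ordinary method of slices: FS = Σ[c'·Δl_i + (W_i cosα_i − u_i·Δl_i)·tanφ'] / Σ W_i sinα_i, with Δl_i = b_i / cosα_i.
Slice 1: Δl = 2.2/cos(-0.7°) = 2.200 m; N'_1 = 58·cos(-0.7°) − 8·2.200 = 40.4; c'Δl = 31.24; W sinα = -0.7
Slice 2: Δl = 1.8/cos7.0° = 1.814 m; N'_2 = 126·cos7.0° − 33·1.814 = 65.2; c'Δl = 25.75; W sinα = 15.4
Slice 3: Δl = 1.4/cos13.2° = 1.438 m; N'_3 = 142·cos13.2° − 48·1.438 = 69.2; c'Δl = 20.42; W sinα = 32.4
Slice 4: Δl = 2.5/cos21.0° = 2.678 m; N'_4 = 335·cos21.0° − 41·2.678 = 203.0; c'Δl = 38.03; W sinα = 120.1
Slice 5: Δl = 2.2/cos31.0° = 2.567 m; N'_5 = 255·cos31.0° − 7·2.567 = 200.6; c'Δl = 36.45; W sinα = 131.3
Slice 6: Δl = 2.4/cos41.9° = 3.224 m; N'_6 = 196·cos41.9° − 44·3.224 = 4.0; c'Δl = 45.79; W sinα = 130.9
Slice 7: Δl = 2.0/cos54.5° = 3.444 m; N'_7 = 65·cos54.5° − 2·3.444 = 30.9; c'Δl = 48.91; W sinα = 52.9
Σc'Δl = 246.6 kN/m; ΣN' = 613.3 kN/m; ΣW sinα = 482.3 kN/m
Resisting = 246.6 + 613.3·tan23.1° = 246.6 + 261.6 = 508.2 kN/m
FS = 508.2 / 482.3 = 1.054

FS = 1.05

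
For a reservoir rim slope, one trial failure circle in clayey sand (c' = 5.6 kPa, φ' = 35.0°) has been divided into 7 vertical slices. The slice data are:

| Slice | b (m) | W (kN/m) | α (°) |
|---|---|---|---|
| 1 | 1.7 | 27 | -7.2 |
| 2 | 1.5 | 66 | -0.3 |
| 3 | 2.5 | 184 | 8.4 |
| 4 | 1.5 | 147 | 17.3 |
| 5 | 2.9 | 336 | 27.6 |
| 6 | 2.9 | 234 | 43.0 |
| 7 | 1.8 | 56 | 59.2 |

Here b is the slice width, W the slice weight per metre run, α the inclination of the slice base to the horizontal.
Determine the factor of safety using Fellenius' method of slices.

FS = 1.72

Ordinary method of slices: FS = Σ[c'·Δl_i + (W_i cosα_i)·tanφ'] / Σ W_i sinα_i, with Δl_i = b_i / cosα_i.
Slice 1: Δl = 1.7/cos(-7.2°) = 1.714 m; N'_1 = 27·cos(-7.2°) = 26.8; c'Δl = 9.60; W sinα = -3.4
Slice 2: Δl = 1.5/cos(-0.3°) = 1.500 m; N'_2 = 66·cos(-0.3°) = 66.0; c'Δl = 8.40; W sinα = -0.3
Slice 3: Δl = 2.5/cos8.4° = 2.527 m; N'_3 = 184·cos8.4° = 182.0; c'Δl = 14.15; W sinα = 26.9
Slice 4: Δl = 1.5/cos17.3° = 1.571 m; N'_4 = 147·cos17.3° = 140.3; c'Δl = 8.80; W sinα = 43.7
Slice 5: Δl = 2.9/cos27.6° = 3.272 m; N'_5 = 336·cos27.6° = 297.8; c'Δl = 18.33; W sinα = 155.7
Slice 6: Δl = 2.9/cos43.0° = 3.965 m; N'_6 = 234·cos43.0° = 171.1; c'Δl = 22.21; W sinα = 159.6
Slice 7: Δl = 1.8/cos59.2° = 3.515 m; N'_7 = 56·cos59.2° = 28.7; c'Δl = 19.69; W sinα = 48.1
Σc'Δl = 101.2 kN/m; ΣN' = 912.7 kN/m; ΣW sinα = 430.2 kN/m
Resisting = 101.2 + 912.7·tan35.0° = 101.2 + 639.1 = 740.3 kN/m
FS = 740.3 / 430.2 = 1.721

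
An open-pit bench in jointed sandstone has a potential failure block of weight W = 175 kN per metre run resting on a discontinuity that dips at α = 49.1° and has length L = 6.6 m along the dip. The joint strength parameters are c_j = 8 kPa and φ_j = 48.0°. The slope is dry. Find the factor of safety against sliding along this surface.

Resolving the block weight along and normal to the plane and applying the Mohr–Coulomb strength on the joint:
N' = W cosα = 175·cos49.1° = 114.6 kN/m
Driving force T = W sinα = 175·sin49.1° = 132.3 kN/m
Resisting force R = c_j·L + N'·tanφ_j = 8·6.6 + 114.6·tan48.0° = 52.8 + 127.3 = 180.1 kN/m
FS = R / T = 180.1 / 132.3 = 1.361

FS = 1.36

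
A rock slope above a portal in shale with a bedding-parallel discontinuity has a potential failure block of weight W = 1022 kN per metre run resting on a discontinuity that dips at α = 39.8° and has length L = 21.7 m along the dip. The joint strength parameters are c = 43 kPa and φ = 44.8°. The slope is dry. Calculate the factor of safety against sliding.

FS = 2.62

Resolving the block weight along and normal to the plane and applying the Mohr–Coulomb strength on the joint:
N' = W cosα = 1022·cos39.8° = 785.2 kN/m
Driving force T = W sinα = 1022·sin39.8° = 654.2 kN/m
Resisting force R = c·L + N'·tanφ = 43·21.7 + 785.2·tan44.8° = 933.1 + 779.7 = 1712.8 kN/m
FS = R / T = 1712.8 / 654.2 = 2.618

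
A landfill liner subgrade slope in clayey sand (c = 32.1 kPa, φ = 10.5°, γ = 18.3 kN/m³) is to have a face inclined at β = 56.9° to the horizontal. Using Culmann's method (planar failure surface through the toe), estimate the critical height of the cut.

Culmann's analysis gives the critical failure plane at α_cr = (β + φ)/2 = (56.9 + 10.5)/2 = 33.7°, and the critical height
H_c = (4c/γ) · sinβ cosφ / [1 − cos(β − φ)]
    = (4·32.1/18.3) · sin56.9°·cos10.5° / [1 − cos(46.4°)]
    = 7.016 · 0.8377·0.9833 / [1 − 0.6896]
    = 7.016 · 0.8237 / 0.3104
    = 18.62 m

H_c = 18.62 m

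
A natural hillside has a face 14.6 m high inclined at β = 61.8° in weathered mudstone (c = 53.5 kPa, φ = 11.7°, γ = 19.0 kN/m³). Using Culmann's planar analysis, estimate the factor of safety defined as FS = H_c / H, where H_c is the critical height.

FS = 1.86

H_c = (4c/γ) · sinβ cosφ / [1 − cos(β − φ)]
    = (4·53.5/19.0) · sin61.8°·cos11.7° / [1 − cos50.1°]
    = 11.263 · 0.8630 / 0.3586 = 27.11 m
FS = H_c / H = 27.11 / 14.6 = 1.857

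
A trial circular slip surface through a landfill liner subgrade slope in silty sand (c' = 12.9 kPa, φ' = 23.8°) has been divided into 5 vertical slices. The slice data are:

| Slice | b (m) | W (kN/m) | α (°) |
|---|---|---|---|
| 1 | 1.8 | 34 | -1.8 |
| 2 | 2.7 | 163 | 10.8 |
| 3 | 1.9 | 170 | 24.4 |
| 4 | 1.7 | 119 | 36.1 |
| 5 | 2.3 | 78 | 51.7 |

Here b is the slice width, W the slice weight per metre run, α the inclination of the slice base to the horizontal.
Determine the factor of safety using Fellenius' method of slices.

Ordinary method of slices: FS = Σ[c'·Δl_i + (W_i cosα_i)·tanφ'] / Σ W_i sinα_i, with Δl_i = b_i / cosα_i.
Slice 1: Δl = 1.8/cos(-1.8°) = 1.801 m; N'_1 = 34·cos(-1.8°) = 34.0; c'Δl = 23.23; W sinα = -1.1
Slice 2: Δl = 2.7/cos10.8° = 2.749 m; N'_2 = 163·cos10.8° = 160.1; c'Δl = 35.46; W sinα = 30.5
Slice 3: Δl = 1.9/cos24.4° = 2.086 m; N'_3 = 170·cos24.4° = 154.8; c'Δl = 26.91; W sinα = 70.2
Slice 4: Δl = 1.7/cos36.1° = 2.104 m; N'_4 = 119·cos36.1° = 96.2; c'Δl = 27.14; W sinα = 70.1
Slice 5: Δl = 2.3/cos51.7° = 3.711 m; N'_5 = 78·cos51.7° = 48.3; c'Δl = 47.87; W sinα = 61.2
Σc'Δl = 160.6 kN/m; ΣN' = 493.4 kN/m; ΣW sinα = 231.0 kN/m
Resisting = 160.6 + 493.4·tan23.8° = 160.6 + 217.6 = 378.2 kN/m
FS = 378.2 / 231.0 = 1.637

FS = 1.64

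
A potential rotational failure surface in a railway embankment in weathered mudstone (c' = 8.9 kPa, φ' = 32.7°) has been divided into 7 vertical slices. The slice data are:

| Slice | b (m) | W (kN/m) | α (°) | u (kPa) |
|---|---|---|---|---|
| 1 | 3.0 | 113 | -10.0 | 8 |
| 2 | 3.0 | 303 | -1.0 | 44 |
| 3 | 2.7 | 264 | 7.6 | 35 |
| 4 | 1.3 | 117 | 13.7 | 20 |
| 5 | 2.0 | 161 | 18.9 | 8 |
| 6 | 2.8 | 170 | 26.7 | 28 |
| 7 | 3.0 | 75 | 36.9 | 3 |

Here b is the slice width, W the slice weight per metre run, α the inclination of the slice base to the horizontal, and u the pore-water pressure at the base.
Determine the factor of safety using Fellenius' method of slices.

FS = 3.11

Ordinary method of slices: FS = Σ[c'·Δl_i + (W_i cosα_i − u_i·Δl_i)·tanφ'] / Σ W_i sinα_i, with Δl_i = b_i / cosα_i.
Slice 1: Δl = 3.0/cos(-10.0°) = 3.046 m; N'_1 = 113·cos(-10.0°) − 8·3.046 = 86.9; c'Δl = 27.11; W sinα = -19.6
Slice 2: Δl = 3.0/cos(-1.0°) = 3.000 m; N'_2 = 303·cos(-1.0°) − 44·3.000 = 170.9; c'Δl = 26.70; W sinα = -5.3
Slice 3: Δl = 2.7/cos7.6° = 2.724 m; N'_3 = 264·cos7.6° − 35·2.724 = 166.3; c'Δl = 24.24; W sinα = 34.9
Slice 4: Δl = 1.3/cos13.7° = 1.338 m; N'_4 = 117·cos13.7° − 20·1.338 = 86.9; c'Δl = 11.91; W sinα = 27.7
Slice 5: Δl = 2.0/cos18.9° = 2.114 m; N'_5 = 161·cos18.9° − 8·2.114 = 135.4; c'Δl = 18.81; W sinα = 52.2
Slice 6: Δl = 2.8/cos26.7° = 3.134 m; N'_6 = 170·cos26.7° − 28·3.134 = 64.1; c'Δl = 27.89; W sinα = 76.4
Slice 7: Δl = 3.0/cos36.9° = 3.751 m; N'_7 = 75·cos36.9° − 3·3.751 = 48.7; c'Δl = 33.39; W sinα = 45.0
Σc'Δl = 170.1 kN/m; ΣN' = 759.3 kN/m; ΣW sinα = 211.3 kN/m
Resisting = 170.1 + 759.3·tan32.7° = 170.1 + 487.5 = 657.6 kN/m
FS = 657.6 / 211.3 = 3.112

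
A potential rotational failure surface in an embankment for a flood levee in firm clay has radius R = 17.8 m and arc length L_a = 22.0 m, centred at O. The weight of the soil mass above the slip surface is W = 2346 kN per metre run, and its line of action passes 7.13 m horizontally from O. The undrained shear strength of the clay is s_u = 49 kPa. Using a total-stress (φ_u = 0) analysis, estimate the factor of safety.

FS = 1.15

Taking moments about the centre O, the resisting moment is provided by the undrained shear strength acting along the arc:
M_R = s_u·L_a·R = 49·22.00·17.8 = 19188.4 kN·m/m
M_D = W·d = 2346·7.13 = 16727.0 kN·m/m
FS = M_R / M_D = 19188.4 / 16727.0 = 1.147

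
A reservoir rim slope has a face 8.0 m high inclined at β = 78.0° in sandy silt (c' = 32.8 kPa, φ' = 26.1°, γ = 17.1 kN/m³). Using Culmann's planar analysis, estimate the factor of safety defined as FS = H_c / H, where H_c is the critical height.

H_c = (4c'/γ) · sinβ cosφ' / [1 − cos(β − φ')]
    = (4·32.8/17.1) · sin78.0°·cos26.1° / [1 − cos51.9°]
    = 7.673 · 0.8784 / 0.3830 = 17.60 m
FS = H_c / H = 17.60 / 8.0 = 2.200

FS = 2.20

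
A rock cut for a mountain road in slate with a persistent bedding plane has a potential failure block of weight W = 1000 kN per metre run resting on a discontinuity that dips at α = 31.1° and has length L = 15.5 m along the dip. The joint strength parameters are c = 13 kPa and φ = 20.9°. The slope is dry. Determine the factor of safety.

Resolving the block weight along and normal to the plane and applying the Mohr–Coulomb strength on the joint:
N' = W cosα = 1000·cos31.1° = 856.3 kN/m
Driving force T = W sinα = 1000·sin31.1° = 516.5 kN/m
Resisting force R = c·L + N'·tanφ = 13·15.5 + 856.3·tan20.9° = 201.5 + 327.0 = 528.5 kN/m
FS = R / T = 528.5 / 516.5 = 1.023

FS = 1.02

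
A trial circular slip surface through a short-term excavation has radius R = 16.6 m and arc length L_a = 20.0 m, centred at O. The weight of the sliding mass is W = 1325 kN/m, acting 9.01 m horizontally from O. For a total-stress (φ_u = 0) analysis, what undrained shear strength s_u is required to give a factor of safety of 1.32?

FS = s_u·L_a·R / (W·d), so s_u = FS·W·d / (L_a·R).
s_u = 1.32·1325·9.01 / (20.00·16.6) = 15758.5 / 332.00 = 47.47 kPa

s_u = 47.5 kPa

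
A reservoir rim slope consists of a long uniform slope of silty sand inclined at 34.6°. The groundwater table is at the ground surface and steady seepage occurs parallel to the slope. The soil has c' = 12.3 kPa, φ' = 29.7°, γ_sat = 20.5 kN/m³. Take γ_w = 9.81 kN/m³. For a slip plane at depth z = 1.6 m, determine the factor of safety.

With seepage parallel to the slope and the water table at the surface, the effective normal stress on the slip plane uses the buoyant unit weight γ' = γ_sat − γ_w while the driving shear stress uses γ_sat:
FS = [c' + γ' z cos²β tanφ'] / [γ_sat z sinβ cosβ]
γ' = 20.5 − 9.81 = 10.69 kN/m³
Numerator = 12.3 + 10.69·1.6·cos²34.6°·tan29.7° = 12.3 + 10.69·1.6·0.6776·0.5704 = 18.910 kPa
Denominator = 20.5·1.6·sin34.6°·cos34.6° = 20.5·1.6·0.5678·0.8231 = 15.331 kPa
FS = 18.910 / 15.331 = 1.233

FS = 1.23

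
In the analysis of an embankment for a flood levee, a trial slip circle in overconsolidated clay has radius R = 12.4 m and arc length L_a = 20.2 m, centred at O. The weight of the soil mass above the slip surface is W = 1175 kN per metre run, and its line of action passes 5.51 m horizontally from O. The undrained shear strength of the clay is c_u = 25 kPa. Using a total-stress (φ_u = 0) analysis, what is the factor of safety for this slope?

Taking moments about the centre O, the resisting moment is provided by the undrained shear strength acting along the arc:
M_R = c_u·L_a·R = 25·20.20·12.4 = 6262.0 kN·m/m
M_D = W·d = 1175·5.51 = 6474.2 kN·m/m
FS = M_R / M_D = 6262.0 / 6474.2 = 0.967

FS = 0.97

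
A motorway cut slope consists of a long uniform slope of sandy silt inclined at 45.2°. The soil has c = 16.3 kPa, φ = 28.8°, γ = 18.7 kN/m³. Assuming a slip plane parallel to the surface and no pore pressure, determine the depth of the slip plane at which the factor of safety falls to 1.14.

Setting FS = 1.14 in FS = [c + γz cos²β tanφ] / [γz sinβ cosβ] and solving for z:
z = c / [γ cosβ (FS·sinβ − cosβ·tanφ)]
  = 16.3 / [18.7·cos45.2°·(1.14·sin45.2° − cos45.2°·tan28.8°)]
  = 16.3 / [18.7·0.7046·(1.14·0.7096 − 0.7046·0.5498)]
  = 16.3 / 5.5544 = 2.935 m

z = 2.93 m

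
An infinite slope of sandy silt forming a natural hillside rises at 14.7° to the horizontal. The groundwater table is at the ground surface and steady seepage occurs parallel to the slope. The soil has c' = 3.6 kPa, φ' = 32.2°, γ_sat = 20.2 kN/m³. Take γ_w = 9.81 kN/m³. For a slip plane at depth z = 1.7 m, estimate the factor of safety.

With seepage parallel to the slope and the water table at the surface, the effective normal stress on the slip plane uses the buoyant unit weight γ' = γ_sat − γ_w while the driving shear stress uses γ_sat:
FS = [c' + γ' z cos²β tanφ'] / [γ_sat z sinβ cosβ]
γ' = 20.2 − 9.81 = 10.39 kN/m³
Numerator = 3.6 + 10.39·1.7·cos²14.7°·tan32.2° = 3.6 + 10.39·1.7·0.9356·0.6297 = 14.007 kPa
Denominator = 20.2·1.7·sin14.7°·cos14.7° = 20.2·1.7·0.2538·0.9673 = 8.429 kPa
FS = 14.007 / 8.429 = 1.662

FS = 1.66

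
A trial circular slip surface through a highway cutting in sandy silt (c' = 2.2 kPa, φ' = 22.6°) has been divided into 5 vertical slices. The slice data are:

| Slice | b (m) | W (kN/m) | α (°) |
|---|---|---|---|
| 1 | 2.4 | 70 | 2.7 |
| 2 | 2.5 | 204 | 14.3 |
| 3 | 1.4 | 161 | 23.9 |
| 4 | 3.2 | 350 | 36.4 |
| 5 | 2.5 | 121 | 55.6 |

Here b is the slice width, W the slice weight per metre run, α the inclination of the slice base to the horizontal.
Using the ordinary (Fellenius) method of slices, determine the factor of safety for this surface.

FS = 0.82

Ordinary method of slices: FS = Σ[c'·Δl_i + (W_i cosα_i)·tanφ'] / Σ W_i sinα_i, with Δl_i = b_i / cosα_i.
Slice 1: Δl = 2.4/cos2.7° = 2.403 m; N'_1 = 70·cos2.7° = 69.9; c'Δl = 5.29; W sinα = 3.3
Slice 2: Δl = 2.5/cos14.3° = 2.580 m; N'_2 = 204·cos14.3° = 197.7; c'Δl = 5.68; W sinα = 50.4
Slice 3: Δl = 1.4/cos23.9° = 1.531 m; N'_3 = 161·cos23.9° = 147.2; c'Δl = 3.37; W sinα = 65.2
Slice 4: Δl = 3.2/cos36.4° = 3.976 m; N'_4 = 350·cos36.4° = 281.7; c'Δl = 8.75; W sinα = 207.7
Slice 5: Δl = 2.5/cos55.6° = 4.425 m; N'_5 = 121·cos55.6° = 68.4; c'Δl = 9.74; W sinα = 99.8
Σc'Δl = 32.8 kN/m; ΣN' = 764.9 kN/m; ΣW sinα = 426.4 kN/m
Resisting = 32.8 + 764.9·tan22.6° = 32.8 + 318.4 = 351.2 kN/m
FS = 351.2 / 426.4 = 0.824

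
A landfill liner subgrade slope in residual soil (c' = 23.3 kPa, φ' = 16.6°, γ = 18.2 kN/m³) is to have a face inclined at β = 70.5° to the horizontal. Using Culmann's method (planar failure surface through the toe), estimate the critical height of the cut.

Culmann's analysis gives the critical failure plane at α_cr = (β + φ')/2 = (70.5 + 16.6)/2 = 43.5°, and the critical height
H_c = (4c'/γ) · sinβ cosφ' / [1 − cos(β − φ')]
    = (4·23.3/18.2) · sin70.5°·cos16.6° / [1 − cos(53.9°)]
    = 5.121 · 0.9426·0.9583 / [1 − 0.5892]
    = 5.121 · 0.9034 / 0.4108
    = 11.26 m

H_c = 11.26 m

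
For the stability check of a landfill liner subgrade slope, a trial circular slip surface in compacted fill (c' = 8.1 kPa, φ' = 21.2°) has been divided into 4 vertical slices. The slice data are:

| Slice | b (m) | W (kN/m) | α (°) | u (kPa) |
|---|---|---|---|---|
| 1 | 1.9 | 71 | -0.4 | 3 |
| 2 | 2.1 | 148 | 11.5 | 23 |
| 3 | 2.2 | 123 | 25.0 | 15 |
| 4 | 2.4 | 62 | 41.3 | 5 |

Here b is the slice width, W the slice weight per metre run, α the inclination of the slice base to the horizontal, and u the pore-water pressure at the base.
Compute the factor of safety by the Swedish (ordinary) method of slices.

Ordinary method of slices: FS = Σ[c'·Δl_i + (W_i cosα_i − u_i·Δl_i)·tanφ'] / Σ W_i sinα_i, with Δl_i = b_i / cosα_i.
Slice 1: Δl = 1.9/cos(-0.4°) = 1.900 m; N'_1 = 71·cos(-0.4°) − 3·1.900 = 65.3; c'Δl = 15.39; W sinα = -0.5
Slice 2: Δl = 2.1/cos11.5° = 2.143 m; N'_2 = 148·cos11.5° − 23·2.143 = 95.7; c'Δl = 17.36; W sinα = 29.5
Slice 3: Δl = 2.2/cos25.0° = 2.427 m; N'_3 = 123·cos25.0° − 15·2.427 = 75.1; c'Δl = 19.66; W sinα = 52.0
Slice 4: Δl = 2.4/cos41.3° = 3.195 m; N'_4 = 62·cos41.3° − 5·3.195 = 30.6; c'Δl = 25.88; W sinα = 40.9
Σc'Δl = 78.3 kN/m; ΣN' = 266.7 kN/m; ΣW sinα = 121.9 kN/m
Resisting = 78.3 + 266.7·tan21.2° = 78.3 + 103.4 = 181.7 kN/m
FS = 181.7 / 121.9 = 1.491

FS = 1.49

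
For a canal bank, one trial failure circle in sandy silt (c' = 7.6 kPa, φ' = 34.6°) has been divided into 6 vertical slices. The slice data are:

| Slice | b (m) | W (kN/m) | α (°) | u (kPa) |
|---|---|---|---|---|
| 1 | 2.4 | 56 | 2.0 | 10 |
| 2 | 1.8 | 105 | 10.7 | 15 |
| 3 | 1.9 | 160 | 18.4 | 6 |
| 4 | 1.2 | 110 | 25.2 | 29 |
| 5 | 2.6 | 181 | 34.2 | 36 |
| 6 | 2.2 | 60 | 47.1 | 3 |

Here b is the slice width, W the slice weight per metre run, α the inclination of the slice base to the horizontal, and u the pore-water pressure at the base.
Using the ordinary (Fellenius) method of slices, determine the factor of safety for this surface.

Ordinary method of slices: FS = Σ[c'·Δl_i + (W_i cosα_i − u_i·Δl_i)·tanφ'] / Σ W_i sinα_i, with Δl_i = b_i / cosα_i.
Slice 1: Δl = 2.4/cos2.0° = 2.401 m; N'_1 = 56·cos2.0° − 10·2.401 = 32.0; c'Δl = 18.25; W sinα = 2.0
Slice 2: Δl = 1.8/cos10.7° = 1.832 m; N'_2 = 105·cos10.7° − 15·1.832 = 75.7; c'Δl = 13.92; W sinα = 19.5
Slice 3: Δl = 1.9/cos18.4° = 2.002 m; N'_3 = 160·cos18.4° − 6·2.002 = 139.8; c'Δl = 15.22; W sinα = 50.5
Slice 4: Δl = 1.2/cos25.2° = 1.326 m; N'_4 = 110·cos25.2° − 29·1.326 = 61.1; c'Δl = 10.08; W sinα = 46.8
Slice 5: Δl = 2.6/cos34.2° = 3.144 m; N'_5 = 181·cos34.2° − 36·3.144 = 36.5; c'Δl = 23.89; W sinα = 101.7
Slice 6: Δl = 2.2/cos47.1° = 3.232 m; N'_6 = 60·cos47.1° − 3·3.232 = 31.1; c'Δl = 24.56; W sinα = 44.0
Σc'Δl = 105.9 kN/m; ΣN' = 376.2 kN/m; ΣW sinα = 264.5 kN/m
Resisting = 105.9 + 376.2·tan34.6° = 105.9 + 259.5 = 365.4 kN/m
FS = 365.4 / 264.5 = 1.382

FS = 1.38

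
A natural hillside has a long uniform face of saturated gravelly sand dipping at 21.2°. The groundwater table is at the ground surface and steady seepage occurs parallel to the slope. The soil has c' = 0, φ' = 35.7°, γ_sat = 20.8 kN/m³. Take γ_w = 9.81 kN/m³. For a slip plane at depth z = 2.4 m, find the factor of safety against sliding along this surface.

FS = 0.98

With seepage parallel to the slope and the water table at the surface, the effective normal stress on the slip plane uses the buoyant unit weight γ' = γ_sat − γ_w while the driving shear stress uses γ_sat:
FS = [c' + γ' z cos²β tanφ'] / [γ_sat z sinβ cosβ]
(For c' = 0 this reduces to FS = (γ'/γ_sat)·tanφ'/tanβ.)
γ' = 20.8 − 9.81 = 10.99 kN/m³
Numerator = 0.0 + 10.99·2.4·cos²21.2°·tan35.7° = 0.0 + 10.99·2.4·0.8692·0.7186 = 16.475 kPa
Denominator = 20.8·2.4·sin21.2°·cos21.2° = 20.8·2.4·0.3616·0.9323 = 16.831 kPa
FS = 16.475 / 16.831 = 0.979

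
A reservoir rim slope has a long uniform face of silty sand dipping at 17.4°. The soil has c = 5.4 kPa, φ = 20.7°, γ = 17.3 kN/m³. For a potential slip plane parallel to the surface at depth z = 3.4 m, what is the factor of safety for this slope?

For an infinite slope with a slip plane parallel to the surface (no pore pressure): FS = [c + γz cos²β tanφ] / [γz sinβ cosβ].
γz = 17.3·3.4 = 58.82 kN/m²
Numerator = 5.4 + 58.82·cos²17.4°·tan20.7° = 5.4 + 58.82·0.9106·0.3779 = 25.639 kPa
Denominator = 58.82·sin17.4°·cos17.4° = 58.82·0.2990·0.9542 = 16.785 kPa
FS = 25.639 / 16.785 = 1.528

FS = 1.53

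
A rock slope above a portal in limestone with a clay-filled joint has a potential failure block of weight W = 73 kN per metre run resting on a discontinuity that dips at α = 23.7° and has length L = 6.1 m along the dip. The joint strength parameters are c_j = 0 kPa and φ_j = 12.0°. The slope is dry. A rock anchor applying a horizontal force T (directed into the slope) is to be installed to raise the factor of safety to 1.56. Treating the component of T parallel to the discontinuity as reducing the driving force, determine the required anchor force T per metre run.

Resolving forces along and normal to the sliding plane, with the horizontal anchor force T adding T·sinα to the effective normal force and T·cosα acting up the plane against the driving force:
FS = [c_jL + (W cosα + T sinα) tanφ_j] / [W sinα − T cosα]
Without the anchor: N' = 66.8 kN/m, driving T_d = 29.3 kN/m, resisting R = 0·6.1 + 66.8·tan12.0° = 14.2 kN/m, FS = 0.48.
Setting FS = 1.56 and solving for T:
1.56·(29.3 − T cos23.7°) = 14.2 + T sin23.7°·tan12.0°
T·(sin23.7°·tan12.0° + 1.56·cos23.7°) = 1.56·29.3 − 14.2
T·(0.4019·0.2126 + 1.56·0.9157) = 45.8 − 14.2 = 31.6
T·1.5139 = 31.6
T = 20.9 kN/m

T = 21 kN/m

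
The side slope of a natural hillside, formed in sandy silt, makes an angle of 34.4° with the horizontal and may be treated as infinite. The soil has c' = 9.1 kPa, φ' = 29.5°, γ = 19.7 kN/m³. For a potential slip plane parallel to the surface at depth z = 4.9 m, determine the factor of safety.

FS = 1.03

For an infinite slope with a slip plane parallel to the surface (no pore pressure): FS = [c' + γz cos²β tanφ'] / [γz sinβ cosβ].
γz = 19.7·4.9 = 96.53 kN/m²
Numerator = 9.1 + 96.53·cos²34.4°·tan29.5° = 9.1 + 96.53·0.6808·0.5658 = 46.282 kPa
Denominator = 96.53·sin34.4°·cos34.4° = 96.53·0.5650·0.8251 = 44.999 kPa
FS = 46.282 / 44.999 = 1.029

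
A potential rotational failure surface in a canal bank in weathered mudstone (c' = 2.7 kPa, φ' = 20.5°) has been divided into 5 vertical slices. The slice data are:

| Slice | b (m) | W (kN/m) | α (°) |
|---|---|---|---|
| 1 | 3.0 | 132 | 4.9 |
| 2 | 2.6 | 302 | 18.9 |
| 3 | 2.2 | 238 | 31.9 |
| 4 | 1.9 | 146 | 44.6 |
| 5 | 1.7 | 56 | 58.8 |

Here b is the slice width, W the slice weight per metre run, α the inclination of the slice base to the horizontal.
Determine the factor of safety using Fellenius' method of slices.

Ordinary method of slices: FS = Σ[c'·Δl_i + (W_i cosα_i)·tanφ'] / Σ W_i sinα_i, with Δl_i = b_i / cosα_i.
Slice 1: Δl = 3.0/cos4.9° = 3.011 m; N'_1 = 132·cos4.9° = 131.5; c'Δl = 8.13; W sinα = 11.3
Slice 2: Δl = 2.6/cos18.9° = 2.748 m; N'_2 = 302·cos18.9° = 285.7; c'Δl = 7.42; W sinα = 97.8
Slice 3: Δl = 2.2/cos31.9° = 2.591 m; N'_3 = 238·cos31.9° = 202.1; c'Δl = 7.00; W sinα = 125.8
Slice 4: Δl = 1.9/cos44.6° = 2.668 m; N'_4 = 146·cos44.6° = 104.0; c'Δl = 7.20; W sinα = 102.5
Slice 5: Δl = 1.7/cos58.8° = 3.282 m; N'_5 = 56·cos58.8° = 29.0; c'Δl = 8.86; W sinα = 47.9
Σc'Δl = 38.6 kN/m; ΣN' = 752.3 kN/m; ΣW sinα = 385.3 kN/m
Resisting = 38.6 + 752.3·tan20.5° = 38.6 + 281.3 = 319.9 kN/m
FS = 319.9 / 385.3 = 0.830

FS = 0.83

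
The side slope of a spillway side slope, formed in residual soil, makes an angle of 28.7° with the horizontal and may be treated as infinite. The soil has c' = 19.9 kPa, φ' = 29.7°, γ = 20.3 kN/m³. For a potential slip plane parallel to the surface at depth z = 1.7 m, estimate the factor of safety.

FS = 2.41

For an infinite slope with a slip plane parallel to the surface (no pore pressure): FS = [c' + γz cos²β tanφ'] / [γz sinβ cosβ].
γz = 20.3·1.7 = 34.51 kN/m²
Numerator = 19.9 + 34.51·cos²28.7°·tan29.7° = 19.9 + 34.51·0.7694·0.5704 = 35.045 kPa
Denominator = 34.51·sin28.7°·cos28.7° = 34.51·0.4802·0.8771 = 14.537 kPa
FS = 35.045 / 14.537 = 2.411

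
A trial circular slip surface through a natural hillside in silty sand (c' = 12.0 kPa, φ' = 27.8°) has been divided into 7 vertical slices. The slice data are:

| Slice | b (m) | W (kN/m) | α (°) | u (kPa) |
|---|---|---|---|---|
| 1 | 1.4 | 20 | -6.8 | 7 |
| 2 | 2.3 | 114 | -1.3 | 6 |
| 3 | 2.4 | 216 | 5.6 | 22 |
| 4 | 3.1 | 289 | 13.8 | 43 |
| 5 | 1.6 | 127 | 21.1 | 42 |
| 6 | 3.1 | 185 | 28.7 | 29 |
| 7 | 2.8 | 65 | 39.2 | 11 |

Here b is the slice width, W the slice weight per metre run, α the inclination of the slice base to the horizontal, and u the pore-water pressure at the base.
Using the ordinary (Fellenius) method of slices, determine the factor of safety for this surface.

Ordinary method of slices: FS = Σ[c'·Δl_i + (W_i cosα_i − u_i·Δl_i)·tanφ'] / Σ W_i sinα_i, with Δl_i = b_i / cosα_i.
Slice 1: Δl = 1.4/cos(-6.8°) = 1.410 m; N'_1 = 20·cos(-6.8°) − 7·1.410 = 10.0; c'Δl = 16.92; W sinα = -2.4
Slice 2: Δl = 2.3/cos(-1.3°) = 2.301 m; N'_2 = 114·cos(-1.3°) − 6·2.301 = 100.2; c'Δl = 27.61; W sinα = -2.6
Slice 3: Δl = 2.4/cos5.6° = 2.412 m; N'_3 = 216·cos5.6° − 22·2.412 = 161.9; c'Δl = 28.94; W sinα = 21.1
Slice 4: Δl = 3.1/cos13.8° = 3.192 m; N'_4 = 289·cos13.8° − 43·3.192 = 143.4; c'Δl = 38.31; W sinα = 68.9
Slice 5: Δl = 1.6/cos21.1° = 1.715 m; N'_5 = 127·cos21.1° − 42·1.715 = 46.5; c'Δl = 20.58; W sinα = 45.7
Slice 6: Δl = 3.1/cos28.7° = 3.534 m; N'_6 = 185·cos28.7° − 29·3.534 = 59.8; c'Δl = 42.41; W sinα = 88.8
Slice 7: Δl = 2.8/cos39.2° = 3.613 m; N'_7 = 65·cos39.2° − 11·3.613 = 10.6; c'Δl = 43.36; W sinα = 41.1
Σc'Δl = 218.1 kN/m; ΣN' = 532.3 kN/m; ΣW sinα = 260.7 kN/m
Resisting = 218.1 + 532.3·tan27.8° = 218.1 + 280.7 = 498.8 kN/m
FS = 498.8 / 260.7 = 1.913

FS = 1.91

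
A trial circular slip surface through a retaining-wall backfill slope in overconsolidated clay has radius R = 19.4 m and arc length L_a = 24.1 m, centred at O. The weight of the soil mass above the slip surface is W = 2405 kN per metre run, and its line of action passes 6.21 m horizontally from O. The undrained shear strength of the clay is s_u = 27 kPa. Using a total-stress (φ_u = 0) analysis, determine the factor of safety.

FS = 0.85

Taking moments about the centre O, the resisting moment is provided by the undrained shear strength acting along the arc:
M_R = s_u·L_a·R = 27·24.10·19.4 = 12623.6 kN·m/m
M_D = W·d = 2405·6.21 = 14935.0 kN·m/m
FS = M_R / M_D = 12623.6 / 14935.0 = 0.845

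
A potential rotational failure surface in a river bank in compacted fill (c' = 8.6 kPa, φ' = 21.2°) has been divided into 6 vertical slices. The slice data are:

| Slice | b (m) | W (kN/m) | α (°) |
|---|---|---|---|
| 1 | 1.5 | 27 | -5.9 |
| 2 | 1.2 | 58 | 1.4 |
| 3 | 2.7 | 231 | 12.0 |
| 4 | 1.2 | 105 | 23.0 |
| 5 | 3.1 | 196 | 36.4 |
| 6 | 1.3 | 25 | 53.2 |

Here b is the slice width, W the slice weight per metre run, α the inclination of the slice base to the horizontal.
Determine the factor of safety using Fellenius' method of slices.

FS = 1.50

Ordinary method of slices: FS = Σ[c'·Δl_i + (W_i cosα_i)·tanφ'] / Σ W_i sinα_i, with Δl_i = b_i / cosα_i.
Slice 1: Δl = 1.5/cos(-5.9°) = 1.508 m; N'_1 = 27·cos(-5.9°) = 26.9; c'Δl = 12.97; W sinα = -2.8
Slice 2: Δl = 1.2/cos1.4° = 1.200 m; N'_2 = 58·cos1.4° = 58.0; c'Δl = 10.32; W sinα = 1.4
Slice 3: Δl = 2.7/cos12.0° = 2.760 m; N'_3 = 231·cos12.0° = 226.0; c'Δl = 23.74; W sinα = 48.0
Slice 4: Δl = 1.2/cos23.0° = 1.304 m; N'_4 = 105·cos23.0° = 96.7; c'Δl = 11.21; W sinα = 41.0
Slice 5: Δl = 3.1/cos36.4° = 3.851 m; N'_5 = 196·cos36.4° = 157.8; c'Δl = 33.12; W sinα = 116.3
Slice 6: Δl = 1.3/cos53.2° = 2.170 m; N'_6 = 25·cos53.2° = 15.0; c'Δl = 18.66; W sinα = 20.0
Σc'Δl = 110.0 kN/m; ΣN' = 580.2 kN/m; ΣW sinα = 224.0 kN/m
Resisting = 110.0 + 580.2·tan21.2° = 110.0 + 225.0 = 335.1 kN/m
FS = 335.1 / 224.0 = 1.496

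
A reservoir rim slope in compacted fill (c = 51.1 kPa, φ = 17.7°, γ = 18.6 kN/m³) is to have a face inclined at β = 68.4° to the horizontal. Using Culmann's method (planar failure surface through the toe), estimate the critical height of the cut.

H_c = 26.55 m

Culmann's analysis gives the critical failure plane at α_cr = (β + φ)/2 = (68.4 + 17.7)/2 = 43.1°, and the critical height
H_c = (4c/γ) · sinβ cosφ / [1 − cos(β − φ)]
    = (4·51.1/18.6) · sin68.4°·cos17.7° / [1 − cos(50.7°)]
    = 10.989 · 0.9298·0.9527 / [1 − 0.6334]
    = 10.989 · 0.8858 / 0.3666
    = 26.55 m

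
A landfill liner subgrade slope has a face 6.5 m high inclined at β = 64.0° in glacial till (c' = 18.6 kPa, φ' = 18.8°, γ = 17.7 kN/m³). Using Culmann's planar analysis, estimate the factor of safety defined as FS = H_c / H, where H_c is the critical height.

FS = 1.86

H_c = (4c'/γ) · sinβ cosφ' / [1 − cos(β − φ')]
    = (4·18.6/17.7) · sin64.0°·cos18.8° / [1 − cos45.2°]
    = 4.203 · 0.8508 / 0.2954 = 12.11 m
FS = H_c / H = 12.11 / 6.5 = 1.863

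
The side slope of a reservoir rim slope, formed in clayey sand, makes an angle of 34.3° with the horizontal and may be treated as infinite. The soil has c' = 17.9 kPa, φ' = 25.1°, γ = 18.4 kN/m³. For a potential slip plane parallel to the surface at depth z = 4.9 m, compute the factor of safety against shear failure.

FS = 1.11

For an infinite slope with a slip plane parallel to the surface (no pore pressure): FS = [c' + γz cos²β tanφ'] / [γz sinβ cosβ].
γz = 18.4·4.9 = 90.16 kN/m²
Numerator = 17.9 + 90.16·cos²34.3°·tan25.1° = 17.9 + 90.16·0.6824·0.4684 = 46.722 kPa
Denominator = 90.16·sin34.3°·cos34.3° = 90.16·0.5635·0.8261 = 41.972 kPa
FS = 46.722 / 41.972 = 1.113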